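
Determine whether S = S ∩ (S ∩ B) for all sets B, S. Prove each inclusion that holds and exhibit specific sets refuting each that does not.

The sets are not equal: only the reverse inclusion holds.

(⊆) This inclusion fails. Take B = ∅, S = {1}; then 1 ∈ S but 1 ∉ S ∩ (S ∩ B).

(⊇) Let x ∈ S ∩ (S ∩ B). Then x ∈ B ∩ S, from which x ∈ S.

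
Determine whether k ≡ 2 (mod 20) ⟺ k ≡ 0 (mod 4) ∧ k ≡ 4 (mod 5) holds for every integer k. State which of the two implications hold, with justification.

(→) This fails: k = 2 gives 2 ≡ 2 (mod 20) but 2 ≡ 2 (mod 4), so the conjunction on the right does not hold.

(←) This fails: k = 4 satisfies both congruences on the right (4 ≡ 0 mod 4 and 4 ≡ 4 mod 5) yet 4 ≡ 4 (mod 20), not 2.

(⇒) fails and (⇐) fails.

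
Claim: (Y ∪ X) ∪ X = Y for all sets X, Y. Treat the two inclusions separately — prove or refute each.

(⊆) fails; (⊇) holds.

(⊆) This inclusion fails. Take X = {1}, Y = ∅; then 1 ∈ (Y ∪ X) ∪ X but 1 ∉ Y.

(⊇) Let x ∈ Y. Then either x ∈ Y and x ∉ X; or x ∈ X ∩ Y. In each case x ∈ (Y ∪ X) ∪ X, so Y ⊆ (Y ∪ X) ∪ X.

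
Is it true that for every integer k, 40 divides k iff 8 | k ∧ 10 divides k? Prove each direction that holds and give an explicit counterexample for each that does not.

Both directions hold.

Forward direction. If 40 ∣ k, write k = 40q. Since 40 = 5·8, k = 8·(5q), so 8 ∣ k; and since 40 = 4·10, k = 10·(4q), so 10 ∣ k.

Converse. Suppose 8 ∣ k and 10 ∣ k. Any common multiple of 8 and 10 is a multiple of their lcm; here lcm(8, 10) = 8·10/gcd(8, 10) = 80/2 = 40, so 40 ∣ k.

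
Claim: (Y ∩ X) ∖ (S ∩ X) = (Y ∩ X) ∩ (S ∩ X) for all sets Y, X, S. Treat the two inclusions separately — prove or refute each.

Neither inclusion holds.

(⟹) This inclusion fails. Take Y = {1}, X = {1}, S = ∅; then 1 ∈ (Y ∩ X) ∖ (S ∩ X) but 1 ∉ (Y ∩ X) ∩ (S ∩ X).

(⟸) This inclusion fails. Take Y = {1}, X = {1}, S = {1}; then 1 ∈ (Y ∩ X) ∩ (S ∩ X) but 1 ∉ (Y ∩ X) ∖ (S ∩ X).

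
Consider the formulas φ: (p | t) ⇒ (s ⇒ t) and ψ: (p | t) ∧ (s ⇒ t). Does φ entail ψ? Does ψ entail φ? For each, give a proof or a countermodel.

Forward direction. This fails. Under p = F, s = F, t = F, the left side is true but the right side is false.

Converse. Assume the antecedent. If s is true, the antecedent forces (p = F, s = T, t = T) or (p = T, s = T, t = T), and (p | t) ⇒ (s ⇒ t) holds there. If s is false, (p | t) ⇒ (s ⇒ t) reduces to true regardless of the other variables. Either way (p | t) ⇒ (s ⇒ t) holds.

Not equivalent: only (⇐) holds.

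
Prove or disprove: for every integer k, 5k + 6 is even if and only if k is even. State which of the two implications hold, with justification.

Converse. Suppose k is even; write k = 2j. Then 5k + 6 = 5·(2j) + 6 = 2·5j + 6, which is even.

Forward direction. Suppose 5k + 6 is even. Since 5 is odd, 5k and k have the same parity, so 5k + 6 ≡ k + 6 (mod 2). As 6 is even, 5k + 6 is even exactly when k is even. Thus k is even.

The biconditional holds.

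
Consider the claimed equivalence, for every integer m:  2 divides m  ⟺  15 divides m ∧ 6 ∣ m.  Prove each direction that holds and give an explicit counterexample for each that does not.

Only the converse holds.

(→) This fails: take m = 2. Certainly 2 ∣ 2, but 15 ∤ 2.

(←) Suppose 15 ∣ m and 6 ∣ m. Any common multiple of 15 and 6 is a multiple of their lcm; here lcm(15, 6) = 15·6/gcd(15, 6) = 90/3 = 30, so 30 ∣ m. Since 2 ∣ 30, it follows that 2 ∣ m.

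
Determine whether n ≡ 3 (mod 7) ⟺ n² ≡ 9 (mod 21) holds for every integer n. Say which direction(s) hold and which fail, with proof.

Both directions fail.

(⟹) This fails: take n = 10. Then 10 ≡ 3 (mod 7), but 10² = 100 ≡ 16 (mod 21), not 9.

(⟸) This fails: take n = 18. Then 18² = 324 ≡ 9 (mod 21), yet 18 ≡ 4 (mod 7), not 3.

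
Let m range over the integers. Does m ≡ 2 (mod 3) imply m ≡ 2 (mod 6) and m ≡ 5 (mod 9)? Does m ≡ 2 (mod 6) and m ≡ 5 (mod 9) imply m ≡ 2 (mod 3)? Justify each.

Only the reverse direction holds.

Forward direction. This fails: m = 2 gives 2 ≡ 2 (mod 3) but 2 ≡ 2 (mod 9), so the conjunction on the right does not hold.

Converse. If m ≡ 2 (mod 6) and m ≡ 5 (mod 9), then by the Chinese remainder theorem m ≡ 14 (mod 18). Since 14 ≡ 2 (mod 3) and 3 ∣ 18, we get m ≡ 2 (mod 3).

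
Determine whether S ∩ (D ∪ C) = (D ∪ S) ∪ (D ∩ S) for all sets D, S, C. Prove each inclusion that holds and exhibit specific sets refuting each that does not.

(⊆) Let x ∈ S ∩ (D ∪ C). Then either x ∈ D ∩ S and x ∉ C; or x ∈ S ∩ C and x ∉ D; or x ∈ D ∩ S ∩ C. In each case x ∈ (D ∪ S) ∪ (D ∩ S), so S ∩ (D ∪ C) ⊆ (D ∪ S) ∪ (D ∩ S).

(⊇) This inclusion fails. Take D = {1}, S = ∅, C = ∅; then 1 ∈ (D ∪ S) ∪ (D ∩ S) but 1 ∉ S ∩ (D ∪ C).

The sets are not equal: only the forward inclusion holds.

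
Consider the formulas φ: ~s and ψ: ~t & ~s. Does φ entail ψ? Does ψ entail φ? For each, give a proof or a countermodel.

(⇒) This fails. Under s = F, t = T, the left side is true but the right side is false.

(⇐) Assume the antecedent. If s is true, the antecedent cannot hold. If s is false, ~s reduces to true regardless of the other variables. Either way ~s holds.

Only the converse holds.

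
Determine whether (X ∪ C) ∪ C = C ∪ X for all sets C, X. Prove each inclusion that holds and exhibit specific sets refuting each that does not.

The two sets are equal.

(⟹) Let x ∈ (X ∪ C) ∪ C. Then either x ∈ C and x ∉ X; or x ∈ X and x ∉ C; or x ∈ C ∩ X. In each case x ∈ C ∪ X, so (X ∪ C) ∪ C ⊆ C ∪ X.

(⟸) Let x ∈ C ∪ X. Then either x ∈ C and x ∉ X; or x ∈ X and x ∉ C; or x ∈ C ∩ X. In each case x ∈ (X ∪ C) ∪ C, so C ∪ X ⊆ (X ∪ C) ∪ C.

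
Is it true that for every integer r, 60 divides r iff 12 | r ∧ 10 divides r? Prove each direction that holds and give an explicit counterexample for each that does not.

(⇐) Suppose 12 ∣ r and 10 ∣ r. Any common multiple of 12 and 10 is a multiple of their lcm; here lcm(12, 10) = 12·10/gcd(12, 10) = 120/2 = 60, so 60 ∣ r.

(⇒) If 60 ∣ r, write r = 60q. Since 60 = 5·12, r = 12·(5q), so 12 ∣ r; and since 60 = 6·10, r = 10·(6q), so 10 ∣ r.

Both implications hold.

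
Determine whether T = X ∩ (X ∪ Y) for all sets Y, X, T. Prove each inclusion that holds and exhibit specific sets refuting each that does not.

Neither inclusion holds.

(⟹) This inclusion fails. Take Y = ∅, X = ∅, T = {1}; then 1 ∈ T but 1 ∉ X ∩ (X ∪ Y).

(⟸) This inclusion fails. Take Y = ∅, X = {1}, T = ∅; then 1 ∈ X ∩ (X ∪ Y) but 1 ∉ T.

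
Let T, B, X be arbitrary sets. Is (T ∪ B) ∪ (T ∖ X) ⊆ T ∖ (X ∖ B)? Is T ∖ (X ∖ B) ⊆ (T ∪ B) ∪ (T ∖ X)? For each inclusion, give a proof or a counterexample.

Reverse inclusion. Let x ∈ T ∖ (X ∖ B). Then either x ∈ T and x ∉ B, X; or x ∈ T ∩ B and x ∉ X; or x ∈ T ∩ B ∩ X. In each case x ∈ (T ∪ B) ∪ (T ∖ X), so T ∖ (X ∖ B) ⊆ (T ∪ B) ∪ (T ∖ X).

Forward inclusion. This inclusion fails. Take T = ∅, B = {1}, X = ∅; then 1 ∈ (T ∪ B) ∪ (T ∖ X) but 1 ∉ T ∖ (X ∖ B).

Only the reverse inclusion holds.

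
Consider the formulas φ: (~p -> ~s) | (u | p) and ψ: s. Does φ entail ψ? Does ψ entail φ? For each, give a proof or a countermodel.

Both directions fail.

(⟹) This fails. Under p = F, u = F, s = F, the left side is true but the right side is false.

(⟸) This fails. Under p = F, u = F, s = T, the left side is false but the right side is true.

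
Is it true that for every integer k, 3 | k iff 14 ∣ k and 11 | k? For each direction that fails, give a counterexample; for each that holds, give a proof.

Forward direction. This fails: take k = 3. Certainly 3 ∣ 3, but 14 ∤ 3.

Converse. This fails: take k = 154. Both 14 ∣ 154 and 11 ∣ 154, yet 154 is not a multiple of 3 (since 154 = 51·3 + 1), so 3 ∤ 154.

(⇒) fails and (⇐) fails.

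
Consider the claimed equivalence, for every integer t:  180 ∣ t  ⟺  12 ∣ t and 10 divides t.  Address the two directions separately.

Not equivalent: only (⇒) holds.

(⇒) If 180 ∣ t, write t = 180q. Since 180 = 15·12, t = 12·(15q), so 12 ∣ t; and since 180 = 18·10, t = 10·(18q), so 10 ∣ t.

(⇐) This fails: take t = 60. Both 12 ∣ 60 and 10 ∣ 60, yet 60 is not a multiple of 180 (since 60 = 0·180 + 60), so 180 ∤ 60.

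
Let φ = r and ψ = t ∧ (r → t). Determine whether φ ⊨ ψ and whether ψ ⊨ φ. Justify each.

Both directions fail.

(⟹) This fails. Under t = F, r = T, the left side is true but the right side is false.

(⟸) This fails. Under t = T, r = F, the left side is false but the right side is true.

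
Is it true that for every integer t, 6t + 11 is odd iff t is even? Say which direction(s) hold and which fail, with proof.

Not equivalent: only (⇐) holds.

(←) Suppose t is even. Since 6 is even, 6t is even for every t, so 6t + 11 has the same parity as 11, which is odd. Hence 6t + 11 is odd.

(→) This fails: take t = 1. Then 6t + 11 = 17, which is odd, yet t = 1 is odd, not even.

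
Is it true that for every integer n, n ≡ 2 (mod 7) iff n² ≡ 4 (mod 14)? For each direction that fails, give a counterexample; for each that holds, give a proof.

(→) This fails: take n = 9. Then 9 ≡ 2 (mod 7), but 9² = 81 ≡ 11 (mod 14), not 4.

(←) This fails: take n = 12. Then 12² = 144 ≡ 4 (mod 14), yet 12 ≡ 5 (mod 7), not 2.

(⇒) fails and (⇐) fails.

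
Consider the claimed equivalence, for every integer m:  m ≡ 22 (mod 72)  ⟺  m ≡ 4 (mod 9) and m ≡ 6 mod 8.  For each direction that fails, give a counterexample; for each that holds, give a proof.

Both implications hold.

[⇐] If m ≡ 4 (mod 9) and m ≡ 6 (mod 8), then by the Chinese remainder theorem m ≡ 22 (mod 72). This is exactly m ≡ 22 (mod 72).

[⇒] Suppose m ≡ 22 (mod 72); write m = 72j + 22. Since 9 ∣ 72, reducing mod 9 gives m ≡ 22 ≡ 4 (mod 9); since 8 ∣ 72, reducing mod 8 gives m ≡ 22 ≡ 6 (mod 8).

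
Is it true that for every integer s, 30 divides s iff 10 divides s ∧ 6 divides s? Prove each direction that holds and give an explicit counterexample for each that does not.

(⇒) If 30 ∣ s, write s = 30q. Since 30 = 3·10, s = 10·(3q), so 10 ∣ s; and since 30 = 5·6, s = 6·(5q), so 6 ∣ s.

(⇐) Suppose 10 ∣ s and 6 ∣ s. Any common multiple of 10 and 6 is a multiple of their lcm; here lcm(10, 6) = 10·6/gcd(10, 6) = 60/2 = 30, so 30 ∣ s.

Both directions hold.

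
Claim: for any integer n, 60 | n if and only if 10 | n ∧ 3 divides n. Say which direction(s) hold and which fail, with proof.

[⇒] If 60 ∣ n, write n = 60q. Since 60 = 6·10, n = 10·(6q), so 10 ∣ n; and since 60 = 20·3, n = 3·(20q), so 3 ∣ n.

[⇐] This fails: take n = 30. Both 10 ∣ 30 and 3 ∣ 30, yet 30 is not a multiple of 60 (since 30 = 0·60 + 30), so 60 ∤ 30.

Only the forward implication holds.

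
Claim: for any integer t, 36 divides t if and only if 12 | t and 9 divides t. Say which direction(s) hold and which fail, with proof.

Both directions hold.

Forward direction. If 36 ∣ t, write t = 36q. Since 36 = 3·12, t = 12·(3q), so 12 ∣ t; and since 36 = 4·9, t = 9·(4q), so 9 ∣ t.

Converse. Suppose 12 ∣ t and 9 ∣ t. Any common multiple of 12 and 9 is a multiple of their lcm; here lcm(12, 9) = 12·9/gcd(12, 9) = 108/3 = 36, so 36 ∣ t.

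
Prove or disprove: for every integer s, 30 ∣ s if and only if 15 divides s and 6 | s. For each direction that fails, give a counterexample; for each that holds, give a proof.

[⇐] Suppose 15 ∣ s and 6 ∣ s. Any common multiple of 15 and 6 is a multiple of their lcm; here lcm(15, 6) = 15·6/gcd(15, 6) = 90/3 = 30, so 30 ∣ s.

[⇒] If 30 ∣ s, write s = 30q. Since 30 = 2·15, s = 15·(2q), so 15 ∣ s; and since 30 = 5·6, s = 6·(5q), so 6 ∣ s.

The biconditional holds.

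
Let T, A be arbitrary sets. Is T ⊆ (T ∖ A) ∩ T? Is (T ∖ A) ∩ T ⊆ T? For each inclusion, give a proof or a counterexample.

Only the reverse inclusion holds.

(⟹) This inclusion fails. Take T = {1}, A = {1}; then 1 ∈ T but 1 ∉ (T ∖ A) ∩ T.

(⟸) Let x ∈ (T ∖ A) ∩ T. Then x ∈ T and x ∉ A, from which x ∈ T.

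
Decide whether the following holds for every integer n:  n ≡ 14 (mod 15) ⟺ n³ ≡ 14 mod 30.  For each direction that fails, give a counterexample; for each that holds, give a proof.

(⟸) The residues r modulo 30 with r³ ≡ 14 (mod 30) are exactly {14}, and each is ≡ 14 (mod 15).

(⟹) This fails: take n = 29. Then 29 ≡ 14 (mod 15), but 29³ = 24389 ≡ 29 (mod 30), not 14.

(⇒) fails; (⇐) holds.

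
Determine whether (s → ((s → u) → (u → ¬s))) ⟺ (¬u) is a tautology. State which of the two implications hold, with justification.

Only the converse holds.

[⇐] Assume the antecedent. If s is true, the antecedent forces (s = T, u = F), and s → ((s → u) → (u → ¬s)) holds there. If s is false, s → ((s → u) → (u → ¬s)) reduces to true regardless of the other variables. Either way s → ((s → u) → (u → ¬s)) holds.

[⇒] This fails. Under s = F, u = T, the left side is true but the right side is false.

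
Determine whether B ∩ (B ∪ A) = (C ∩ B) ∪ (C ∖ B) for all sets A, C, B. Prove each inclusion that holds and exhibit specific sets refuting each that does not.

(⊆) This inclusion fails. Take A = ∅, C = ∅, B = {1}; then 1 ∈ B ∩ (B ∪ A) but 1 ∉ (C ∩ B) ∪ (C ∖ B).

(⊇) This inclusion fails. Take A = ∅, C = {1}, B = ∅; then 1 ∈ (C ∩ B) ∪ (C ∖ B) but 1 ∉ B ∩ (B ∪ A).

(⊆) fails and (⊇) fails.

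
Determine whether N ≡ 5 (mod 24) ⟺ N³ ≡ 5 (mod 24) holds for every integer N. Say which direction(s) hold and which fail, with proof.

(⇐) Suppose N³ ≡ 5 (mod 24). The only residue r in {0, …, 23} with r³ ≡ 5 (mod 24) is r = 5, so N ≡ 5 (mod 24).

(⇒) Suppose N ≡ 5 (mod 24). Write N = 24j + 5. Then (24j + 5)³ = 13824j³ + 8640j² + 1800j + 125 = 24(576j³ + 360j² + 75j + 5) + 5, so N³ ≡ 5 (mod 24).

Both directions hold; the statement is true.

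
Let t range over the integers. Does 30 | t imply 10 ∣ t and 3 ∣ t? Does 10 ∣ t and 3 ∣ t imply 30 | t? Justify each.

(⇒) If 30 ∣ t, write t = 30q. Since 30 = 3·10, t = 10·(3q), so 10 ∣ t; and since 30 = 10·3, t = 3·(10q), so 3 ∣ t.

(⇐) Suppose 10 ∣ t and 3 ∣ t. Any common multiple of 10 and 3 is a multiple of their lcm; here gcd(10, 3) = 1, so lcm(10, 3) = 10·3 = 30, so 30 ∣ t.

Equivalent; both directions hold.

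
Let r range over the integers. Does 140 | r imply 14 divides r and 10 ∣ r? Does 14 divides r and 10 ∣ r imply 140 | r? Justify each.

(⇒) holds; (⇐) fails.

(⟹) If 140 ∣ r, write r = 140q. Since 140 = 10·14, r = 14·(10q), so 14 ∣ r; and since 140 = 14·10, r = 10·(14q), so 10 ∣ r.

(⟸) This fails: take r = 70. Both 14 ∣ 70 and 10 ∣ 70, yet 70 is not a multiple of 140 (since 70 = 0·140 + 70), so 140 ∤ 70.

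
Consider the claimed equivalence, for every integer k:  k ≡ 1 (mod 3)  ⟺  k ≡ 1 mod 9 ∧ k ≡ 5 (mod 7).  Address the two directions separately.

The forward direction fails; the converse holds.

[⇐] If k ≡ 1 (mod 9) and k ≡ 5 (mod 7), then by the Chinese remainder theorem k ≡ 19 (mod 63). Since 19 ≡ 1 (mod 3) and 3 ∣ 63, we get k ≡ 1 (mod 3).

[⇒] This fails: k = 1 gives 1 ≡ 1 (mod 3) but 1 ≡ 1 (mod 7), so the conjunction on the right does not hold.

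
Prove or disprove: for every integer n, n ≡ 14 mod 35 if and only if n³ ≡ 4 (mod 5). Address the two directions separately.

Only the forward direction holds.

(⟹) Suppose n ≡ 14 (mod 35). Then n³ ≡ 14³ = 2744 (mod 35), and since 5 ∣ 35, also n³ ≡ 4 (mod 5).

(⟸) This fails: take n = 4. Then 4³ = 64 ≡ 4 (mod 5), yet 4 ≡ 4 (mod 35), not 14.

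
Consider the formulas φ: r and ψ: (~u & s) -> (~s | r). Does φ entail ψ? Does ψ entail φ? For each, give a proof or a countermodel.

The forward direction holds; the converse fails.

[⇒] Assume the antecedent. If u is true, (~u & s) -> (~s | r) reduces to true regardless of the other variables. If u is false, the antecedent forces (u = F, s = F, r = T) or (u = F, s = T, r = T), and (~u & s) -> (~s | r) holds there. Either way (~u & s) -> (~s | r) holds.

[⇐] This fails. Under u = F, s = F, r = F, the left side is false but the right side is true.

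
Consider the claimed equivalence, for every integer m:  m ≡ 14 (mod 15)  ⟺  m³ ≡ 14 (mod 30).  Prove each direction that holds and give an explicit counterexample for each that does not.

(←) The residues r modulo 30 with r³ ≡ 14 (mod 30) are exactly {14}, and each is ≡ 14 (mod 15).

(→) This fails: take m = 29. Then 29 ≡ 14 (mod 15), but 29³ = 24389 ≡ 29 (mod 30), not 14.

Not equivalent: only (⇐) holds.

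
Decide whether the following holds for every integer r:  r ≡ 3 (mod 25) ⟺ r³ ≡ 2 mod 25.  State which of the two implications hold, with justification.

Equivalent; both directions hold.

(⟸) Suppose r³ ≡ 2 (mod 25). The only residue r in {0, …, 24} with r³ ≡ 2 (mod 25) is r = 3, so r ≡ 3 (mod 25).

(⟹) Suppose r ≡ 3 (mod 25). Write r = 25j + 3. Then (25j + 3)³ = 15625j³ + 5625j² + 675j + 27 = 25(625j³ + 225j² + 27j + 1) + 2, so r³ ≡ 2 (mod 25).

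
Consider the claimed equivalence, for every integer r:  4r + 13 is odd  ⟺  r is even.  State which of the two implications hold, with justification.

(⟸) Suppose r is even. Since 4 is even, 4r is even for every r, so 4r + 13 has the same parity as 13, which is odd. Hence 4r + 13 is odd.

(⟹) This fails: take r = 7. Then 4r + 13 = 41, which is odd, yet r = 7 is odd, not even.

The forward direction fails; the converse holds.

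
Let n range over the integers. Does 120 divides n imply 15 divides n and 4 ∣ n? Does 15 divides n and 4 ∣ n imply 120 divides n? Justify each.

Not equivalent: only (⇒) holds.

[⇒] If 120 ∣ n, write n = 120q. Since 120 = 8·15, n = 15·(8q), so 15 ∣ n; and since 120 = 30·4, n = 4·(30q), so 4 ∣ n.

[⇐] This fails: take n = 60. Both 15 ∣ 60 and 4 ∣ 60, yet 60 is not a multiple of 120 (since 60 = 0·120 + 60), so 120 ∤ 60.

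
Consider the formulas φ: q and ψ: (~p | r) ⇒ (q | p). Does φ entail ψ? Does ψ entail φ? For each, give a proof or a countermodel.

(→) Assume the antecedent. If p is true, (~p | r) ⇒ (q | p) reduces to true regardless of the other variables. If p is false, the antecedent forces (p = F, q = T, r = F) or (p = F, q = T, r = T), and (~p | r) ⇒ (q | p) holds there. Either way (~p | r) ⇒ (q | p) holds.

(←) This fails. Under p = T, q = F, r = F, the left side is false but the right side is true.

Only the forward direction holds.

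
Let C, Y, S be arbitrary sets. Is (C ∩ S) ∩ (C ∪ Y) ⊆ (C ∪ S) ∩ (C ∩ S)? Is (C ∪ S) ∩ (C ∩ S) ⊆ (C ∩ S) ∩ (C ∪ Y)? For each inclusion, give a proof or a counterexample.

The two sets are equal.

(⊆) Let x ∈ (C ∩ S) ∩ (C ∪ Y). Then either x ∈ C ∩ S and x ∉ Y; or x ∈ C ∩ Y ∩ S. In each case x ∈ (C ∪ S) ∩ (C ∩ S), so (C ∩ S) ∩ (C ∪ Y) ⊆ (C ∪ S) ∩ (C ∩ S).

(⊇) Let x ∈ (C ∪ S) ∩ (C ∩ S). Then either x ∈ C ∩ S and x ∉ Y; or x ∈ C ∩ Y ∩ S. In each case x ∈ (C ∩ S) ∩ (C ∪ Y), so (C ∪ S) ∩ (C ∩ S) ⊆ (C ∩ S) ∩ (C ∪ Y).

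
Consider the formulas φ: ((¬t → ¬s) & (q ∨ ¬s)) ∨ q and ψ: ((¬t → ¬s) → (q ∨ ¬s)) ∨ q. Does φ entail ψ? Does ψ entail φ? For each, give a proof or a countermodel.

Only the forward implication holds.

[⇒] Assume the antecedent. If s is true, the antecedent forces (s = T, t = F, q = T) or (s = T, t = T, q = T), and ((¬t → ¬s) → (q ∨ ¬s)) ∨ q holds there. If s is false, ((¬t → ¬s) → (q ∨ ¬s)) ∨ q reduces to true regardless of the other variables. Either way ((¬t → ¬s) → (q ∨ ¬s)) ∨ q holds.

[⇐] This fails. Under s = T, t = F, q = F, the left side is false but the right side is true.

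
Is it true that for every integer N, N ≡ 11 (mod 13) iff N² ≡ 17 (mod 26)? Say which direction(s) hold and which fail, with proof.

Neither direction holds.

(→) This fails: take N = 24. Then 24 ≡ 11 (mod 13), but 24² = 576 ≡ 4 (mod 26), not 17.

(←) This fails: take N = 15. Then 15² = 225 ≡ 17 (mod 26), yet 15 ≡ 2 (mod 13), not 11.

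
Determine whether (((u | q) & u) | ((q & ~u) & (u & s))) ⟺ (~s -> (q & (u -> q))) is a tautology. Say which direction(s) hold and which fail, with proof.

Neither direction holds.

(⟹) This fails. Under s = F, q = F, u = T, the left side is true but the right side is false.

(⟸) This fails. Under s = T, q = F, u = F, the left side is false but the right side is true.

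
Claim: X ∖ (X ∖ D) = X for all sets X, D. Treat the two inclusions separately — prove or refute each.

Forward inclusion. Let x ∈ X ∖ (X ∖ D). Then x ∈ X ∩ D, from which x ∈ X.

Reverse inclusion. This inclusion fails. Take X = {1}, D = ∅; then 1 ∈ X but 1 ∉ X ∖ (X ∖ D).

(⊆) holds; (⊇) fails.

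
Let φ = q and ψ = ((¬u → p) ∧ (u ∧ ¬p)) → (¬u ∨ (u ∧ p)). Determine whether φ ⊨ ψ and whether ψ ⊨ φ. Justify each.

Forward direction. This fails. Under p = F, q = T, u = T, the left side is true but the right side is false.

Converse. This fails. Under p = F, q = F, u = F, the left side is false but the right side is true.

Neither implication holds.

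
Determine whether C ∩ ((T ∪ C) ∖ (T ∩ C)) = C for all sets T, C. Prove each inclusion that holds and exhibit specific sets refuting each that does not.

(⊆) Let x ∈ C ∩ ((T ∪ C) ∖ (T ∩ C)). Then x ∈ C and x ∉ T, from which x ∈ C.

(⊇) This inclusion fails. Take T = {1}, C = {1}; then 1 ∈ C but 1 ∉ C ∩ ((T ∪ C) ∖ (T ∩ C)).

Only the forward inclusion holds.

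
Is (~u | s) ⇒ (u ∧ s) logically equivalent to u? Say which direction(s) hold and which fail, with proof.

(←) Assume the antecedent. If s is true, the antecedent forces (s = T, u = T), and (~u | s) ⇒ (u ∧ s) holds there. If s is false, the antecedent forces (s = F, u = T), and (~u | s) ⇒ (u ∧ s) holds there. Either way (~u | s) ⇒ (u ∧ s) holds.

(→) Assume the antecedent. If s is true, the antecedent forces (s = T, u = T), and u holds there. If s is false, the antecedent forces (s = F, u = T), and u holds there. Either way u holds.

Both directions hold; the statement is true.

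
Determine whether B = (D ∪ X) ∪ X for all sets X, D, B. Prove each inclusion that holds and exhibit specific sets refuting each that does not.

(⟹) This inclusion fails. Take X = ∅, D = ∅, B = {1}; then 1 ∈ B but 1 ∉ (D ∪ X) ∪ X.

(⟸) This inclusion fails. Take X = {1}, D = ∅, B = ∅; then 1 ∈ (D ∪ X) ∪ X but 1 ∉ B.

Neither inclusion holds.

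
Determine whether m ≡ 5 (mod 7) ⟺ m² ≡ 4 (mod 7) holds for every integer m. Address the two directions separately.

(⇒) Suppose m ≡ 5 (mod 7). Write m = 7j + 5. Then (7j + 5)² = 49j² + 70j + 25 = 7(7j² + 10j + 3) + 4, so m² ≡ 4 (mod 7).

(⇐) This fails: take m = 2. Then 2² = 4 ≡ 4 (mod 7), yet 2 ≡ 2 (mod 7), not 5.

Only the forward direction holds.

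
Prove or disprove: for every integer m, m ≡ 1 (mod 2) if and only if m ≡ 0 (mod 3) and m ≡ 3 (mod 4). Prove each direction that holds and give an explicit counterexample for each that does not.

The forward direction fails; the converse holds.

(⟹) This fails: m = 1 gives 1 ≡ 1 (mod 2) but 1 ≡ 1 (mod 3), so the conjunction on the right does not hold.

(⟸) Conversely, if m ≡ 0 (mod 3) and m ≡ 3 (mod 4), then by the Chinese remainder theorem m ≡ 3 (mod 12). Since 3 ≡ 1 (mod 2) and 2 ∣ 12, we get m ≡ 1 (mod 2).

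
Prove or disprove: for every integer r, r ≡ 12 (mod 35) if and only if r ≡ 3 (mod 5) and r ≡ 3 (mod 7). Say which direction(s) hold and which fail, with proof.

Neither implication holds.

(⟹) This fails: r = 12 gives 12 ≡ 12 (mod 35) but 12 ≡ 2 (mod 5), so the conjunction on the right does not hold.

(⟸) This fails: r = 3 satisfies both congruences on the right (3 ≡ 3 mod 5 and 3 ≡ 3 mod 7) yet 3 ≡ 3 (mod 35), not 12.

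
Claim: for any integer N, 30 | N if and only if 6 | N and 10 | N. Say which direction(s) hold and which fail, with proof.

Both directions hold.

(⟸) Suppose 6 ∣ N and 10 ∣ N. Any common multiple of 6 and 10 is a multiple of their lcm; here lcm(6, 10) = 6·10/gcd(6, 10) = 60/2 = 30, so 30 ∣ N.

(⟹) If 30 ∣ N, write N = 30q. Since 30 = 5·6, N = 6·(5q), so 6 ∣ N; and since 30 = 3·10, N = 10·(3q), so 10 ∣ N.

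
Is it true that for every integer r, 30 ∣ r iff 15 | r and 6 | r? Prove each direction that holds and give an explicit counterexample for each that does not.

Both directions hold; the statement is true.

[⇒] If 30 ∣ r, write r = 30q. Since 30 = 2·15, r = 15·(2q), so 15 ∣ r; and since 30 = 5·6, r = 6·(5q), so 6 ∣ r.

[⇐] Suppose 15 ∣ r and 6 ∣ r. Any common multiple of 15 and 6 is a multiple of their lcm; here lcm(15, 6) = 15·6/gcd(15, 6) = 90/3 = 30, so 30 ∣ r.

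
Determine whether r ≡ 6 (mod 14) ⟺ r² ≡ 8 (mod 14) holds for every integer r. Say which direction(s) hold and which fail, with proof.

(⟸) This fails: take r = 8. Then 8² = 64 ≡ 8 (mod 14), yet 8 ≡ 8 (mod 14), not 6.

(⟹) Suppose r ≡ 6 (mod 14). Write r = 14j + 6. Then (14j + 6)² = 196j² + 168j + 36 = 14(14j² + 12j + 2) + 8, so r² ≡ 8 (mod 14).

Not equivalent: only (⇒) holds.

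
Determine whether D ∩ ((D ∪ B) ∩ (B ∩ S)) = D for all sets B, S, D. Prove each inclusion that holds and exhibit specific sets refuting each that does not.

The sets are not equal: only the forward inclusion holds.

(⊆) Let x ∈ D ∩ ((D ∪ B) ∩ (B ∩ S)). Then x ∈ B ∩ S ∩ D, from which x ∈ D.

(⊇) This inclusion fails. Take B = ∅, S = ∅, D = {1}; then 1 ∈ D but 1 ∉ D ∩ ((D ∪ B) ∩ (B ∩ S)).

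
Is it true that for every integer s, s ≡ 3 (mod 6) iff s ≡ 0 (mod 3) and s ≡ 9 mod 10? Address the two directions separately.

(⇒) fails; (⇐) holds.

Forward direction. This fails: s = 3 gives 3 ≡ 3 (mod 6) but 3 ≡ 3 (mod 10), so the conjunction on the right does not hold.

Converse. If s ≡ 0 (mod 3) and s ≡ 9 (mod 10), then by the Chinese remainder theorem s ≡ 9 (mod 30). Since 9 ≡ 3 (mod 6) and 6 ∣ 30, we get s ≡ 3 (mod 6).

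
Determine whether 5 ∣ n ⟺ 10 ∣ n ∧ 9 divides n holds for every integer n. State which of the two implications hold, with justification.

(⟹) This fails: take n = 5. Certainly 5 ∣ 5, but 10 ∤ 5.

(⟸) Suppose 10 ∣ n and 9 ∣ n. Any common multiple of 10 and 9 is a multiple of their lcm; here gcd(10, 9) = 1, so lcm(10, 9) = 10·9 = 90, so 90 ∣ n. Since 5 ∣ 90, it follows that 5 ∣ n.

Not equivalent: only (⇐) holds.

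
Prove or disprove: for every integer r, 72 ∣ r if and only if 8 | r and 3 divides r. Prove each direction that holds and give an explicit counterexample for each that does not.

(⟹) If 72 ∣ r, write r = 72q. Since 72 = 9·8, r = 8·(9q), so 8 ∣ r; and since 72 = 24·3, r = 3·(24q), so 3 ∣ r.

(⟸) This fails: take r = 24. Both 8 ∣ 24 and 3 ∣ 24, yet 24 is not a multiple of 72 (since 24 = 0·72 + 24), so 72 ∤ 24.

The forward direction holds; the converse fails.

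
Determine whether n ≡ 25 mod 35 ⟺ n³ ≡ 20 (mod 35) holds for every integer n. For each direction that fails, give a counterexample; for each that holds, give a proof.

Neither direction holds.

[⇒] This fails: take n = 25. Then 25 ≡ 25 (mod 35), but 25³ = 15625 ≡ 15 (mod 35), not 20.

[⇐] This fails: take n = 5. Then 5³ = 125 ≡ 20 (mod 35), yet 5 ≡ 5 (mod 35), not 25.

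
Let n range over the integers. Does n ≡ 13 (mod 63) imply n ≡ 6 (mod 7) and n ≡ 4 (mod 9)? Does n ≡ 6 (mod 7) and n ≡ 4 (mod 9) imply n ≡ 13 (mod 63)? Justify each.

Both directions hold; the statement is true.

Converse. If n ≡ 6 (mod 7) and n ≡ 4 (mod 9), then by the Chinese remainder theorem n ≡ 13 (mod 63). This is exactly n ≡ 13 (mod 63).

Forward direction. Suppose n ≡ 13 (mod 63); write n = 63j + 13. Since 7 ∣ 63, reducing mod 7 gives n ≡ 13 ≡ 6 (mod 7); since 9 ∣ 63, reducing mod 9 gives n ≡ 13 ≡ 4 (mod 9).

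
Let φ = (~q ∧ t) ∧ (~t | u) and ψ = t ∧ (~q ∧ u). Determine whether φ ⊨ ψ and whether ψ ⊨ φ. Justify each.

Forward direction. Assume the antecedent. If t is true, the antecedent forces (t = T, q = F, u = T), and t ∧ (~q ∧ u) holds there. If t is false, the antecedent cannot hold. Either way t ∧ (~q ∧ u) holds.

Converse. Assume the antecedent. If t is true, the antecedent forces (t = T, q = F, u = T), and (~q ∧ t) ∧ (~t | u) holds there. If t is false, the antecedent cannot hold. Either way (~q ∧ t) ∧ (~t | u) holds.

The biconditional holds.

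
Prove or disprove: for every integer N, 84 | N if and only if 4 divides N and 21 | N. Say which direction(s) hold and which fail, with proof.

[⇐] Suppose 4 ∣ N and 21 ∣ N. Any common multiple of 4 and 21 is a multiple of their lcm; here gcd(4, 21) = 1, so lcm(4, 21) = 4·21 = 84, so 84 ∣ N.

[⇒] If 84 ∣ N, write N = 84q. Since 84 = 21·4, N = 4·(21q), so 4 ∣ N; and since 84 = 4·21, N = 21·(4q), so 21 ∣ N.

The biconditional holds.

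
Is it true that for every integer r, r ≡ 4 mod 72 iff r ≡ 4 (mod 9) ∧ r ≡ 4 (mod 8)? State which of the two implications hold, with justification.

Both implications hold.

[⇒] Suppose r ≡ 4 (mod 72); write r = 72j + 4. Since 9 ∣ 72, reducing mod 9 gives r ≡ 4 (mod 9); since 8 ∣ 72, reducing mod 8 gives r ≡ 4 (mod 8).

[⇐] Conversely, if r ≡ 4 (mod 9) and r ≡ 4 (mod 8), then by the Chinese remainder theorem r ≡ 4 (mod 72). This is exactly r ≡ 4 (mod 72).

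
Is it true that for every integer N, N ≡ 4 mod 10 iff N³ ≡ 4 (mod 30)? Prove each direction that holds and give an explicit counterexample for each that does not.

(⟹) This fails: take N = 14. Then 14 ≡ 4 (mod 10), but 14³ = 2744 ≡ 14 (mod 30), not 4.

(⟸) Conversely, the residues r modulo 30 with r³ ≡ 4 (mod 30) are exactly {4}, and each is ≡ 4 (mod 10).

Only the converse holds.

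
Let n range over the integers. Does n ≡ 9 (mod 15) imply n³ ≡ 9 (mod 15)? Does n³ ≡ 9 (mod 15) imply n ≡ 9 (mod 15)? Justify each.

Both implications hold.

[⇒] Suppose n ≡ 9 (mod 15). Write n = 15j + 9. Then (15j + 9)³ = 3375j³ + 6075j² + 3645j + 729 = 15(225j³ + 405j² + 243j + 48) + 9, so n³ ≡ 9 (mod 15).

[⇐] Conversely, suppose n³ ≡ 9 (mod 15). The only residue r in {0, …, 14} with r³ ≡ 9 (mod 15) is r = 9, so n ≡ 9 (mod 15).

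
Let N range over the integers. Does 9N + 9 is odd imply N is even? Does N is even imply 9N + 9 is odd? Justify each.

[⇒] Suppose 9N + 9 is odd. Since 9 is odd, 9N and N have the same parity, so 9N + 9 ≡ N + 9 (mod 2). As 9 is odd, 9N + 9 is odd exactly when N is even. Thus N is even.

[⇐] Conversely, suppose N is even; write N = 2j. Then 9N + 9 = 9·(2j) + 9 = 2·9j + 9, which is odd.

Both implications hold.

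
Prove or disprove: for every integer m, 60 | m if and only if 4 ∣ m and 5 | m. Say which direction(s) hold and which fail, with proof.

(⟹) If 60 ∣ m, write m = 60q. Since 60 = 15·4, m = 4·(15q), so 4 ∣ m; and since 60 = 12·5, m = 5·(12q), so 5 ∣ m.

(⟸) This fails: take m = 20. Both 4 ∣ 20 and 5 ∣ 20, yet 20 is not a multiple of 60 (since 20 = 0·60 + 20), so 60 ∤ 20.

(⇒) holds; (⇐) fails.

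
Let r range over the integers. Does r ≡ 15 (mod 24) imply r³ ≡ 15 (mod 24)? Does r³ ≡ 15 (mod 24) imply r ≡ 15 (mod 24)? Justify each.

Both directions hold; the statement is true.

(→) Suppose r ≡ 15 (mod 24). Write r = 24j + 15. Then (24j + 15)³ = 13824j³ + 25920j² + 16200j + 3375 = 24(576j³ + 1080j² + 675j + 140) + 15, so r³ ≡ 15 (mod 24).

(←) Conversely, suppose r³ ≡ 15 (mod 24). The only residue r in {0, …, 23} with r³ ≡ 15 (mod 24) is r = 15, so r ≡ 15 (mod 24).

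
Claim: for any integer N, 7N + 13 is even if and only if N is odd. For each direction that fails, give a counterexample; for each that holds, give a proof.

Both implications hold.

[⇒] Suppose 7N + 13 is even. Since 7 is odd, 7N and N have the same parity, so 7N + 13 ≡ N + 13 (mod 2). As 13 is odd, 7N + 13 is even exactly when N is odd. Thus N is odd.

[⇐] Conversely, suppose N is odd; write N = 2j + 1. Then 7N + 13 = 7·(2j + 1) + 13 = 2·7j + 20, which is even.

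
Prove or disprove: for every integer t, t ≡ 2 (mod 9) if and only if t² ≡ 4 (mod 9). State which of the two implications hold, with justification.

Forward direction. Suppose t ≡ 2 (mod 9). Write t = 9j + 2. Then (9j + 2)² = 81j² + 36j + 4 = 9(9j² + 4j) + 4, so t² ≡ 4 (mod 9).

Converse. This fails: take t = 7. Then 7² = 49 ≡ 4 (mod 9), yet 7 ≡ 7 (mod 9), not 2.

The forward direction holds; the converse fails.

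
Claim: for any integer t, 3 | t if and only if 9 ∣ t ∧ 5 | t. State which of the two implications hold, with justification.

(⟹) This fails: take t = 3. Certainly 3 ∣ 3, but 9 ∤ 3.

(⟸) Suppose 9 ∣ t and 5 ∣ t. Any common multiple of 9 and 5 is a multiple of their lcm; here gcd(9, 5) = 1, so lcm(9, 5) = 9·5 = 45, so 45 ∣ t. Since 3 ∣ 45, it follows that 3 ∣ t.

The forward direction fails; the converse holds.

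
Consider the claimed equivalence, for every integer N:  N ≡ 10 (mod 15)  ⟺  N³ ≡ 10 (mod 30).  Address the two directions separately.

(→) This fails: take N = 25. Then 25 ≡ 10 (mod 15), but 25³ = 15625 ≡ 25 (mod 30), not 10.

(←) Conversely, the residues r modulo 30 with r³ ≡ 10 (mod 30) are exactly {10}, and each is ≡ 10 (mod 15).

Not equivalent: only (⇐) holds.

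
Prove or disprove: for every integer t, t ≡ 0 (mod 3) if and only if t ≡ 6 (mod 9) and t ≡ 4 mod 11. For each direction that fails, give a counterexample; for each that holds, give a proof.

Not equivalent: only (⇐) holds.

(⟹) This fails: t = 0 gives 0 ≡ 0 (mod 3) but 0 ≡ 0 (mod 9), so the conjunction on the right does not hold.

(⟸) Conversely, if t ≡ 6 (mod 9) and t ≡ 4 (mod 11), then by the Chinese remainder theorem t ≡ 15 (mod 99). Since 15 ≡ 0 (mod 3) and 3 ∣ 99, we get t ≡ 0 (mod 3).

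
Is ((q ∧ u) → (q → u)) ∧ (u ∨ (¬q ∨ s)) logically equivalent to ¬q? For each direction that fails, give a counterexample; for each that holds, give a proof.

(→) This fails. Under q = T, s = T, u = F, the left side is true but the right side is false.

(←) Assume the antecedent. If q is true, the antecedent cannot hold. If q is false, the consequent reduces to true regardless of the other variables. Either way the consequent holds.

Only the reverse direction holds.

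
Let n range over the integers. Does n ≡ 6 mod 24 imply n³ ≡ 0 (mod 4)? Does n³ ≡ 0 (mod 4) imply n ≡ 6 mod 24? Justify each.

(⇒) Suppose n ≡ 6 (mod 24). Then n³ ≡ 6³ = 216 (mod 24), and since 4 ∣ 24, also n³ ≡ 0 (mod 4).

(⇐) This fails: take n = 0. Then 0³ = 0 ≡ 0 (mod 4), yet 0 ≡ 0 (mod 24), not 6.

Not equivalent: only (⇒) holds.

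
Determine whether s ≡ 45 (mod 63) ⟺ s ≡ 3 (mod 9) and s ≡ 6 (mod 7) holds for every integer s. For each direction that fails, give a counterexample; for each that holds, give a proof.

Neither direction holds.

(⇒) This fails: s = 45 gives 45 ≡ 45 (mod 63) but 45 ≡ 0 (mod 9), so the conjunction on the right does not hold.

(⇐) This fails: s = 48 satisfies both congruences on the right (48 ≡ 3 mod 9 and 48 ≡ 6 mod 7) yet 48 ≡ 48 (mod 63), not 45.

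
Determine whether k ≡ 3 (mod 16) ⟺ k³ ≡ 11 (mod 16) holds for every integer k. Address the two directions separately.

Both directions hold; the statement is true.

(⇐) Suppose k³ ≡ 11 (mod 16). The only residue r in {0, …, 15} with r³ ≡ 11 (mod 16) is r = 3, so k ≡ 3 (mod 16).

(⇒) Suppose k ≡ 3 (mod 16). Write k = 16j + 3. Then (16j + 3)³ = 4096j³ + 2304j² + 432j + 27 = 16(256j³ + 144j² + 27j + 1) + 11, so k³ ≡ 11 (mod 16).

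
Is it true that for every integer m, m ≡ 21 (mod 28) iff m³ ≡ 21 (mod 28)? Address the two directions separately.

(⟹) Suppose m ≡ 21 (mod 28). Write m = 28j + 21. Then (28j + 21)³ = 21952j³ + 49392j² + 37044j + 9261 = 28(784j³ + 1764j² + 1323j + 330) + 21, so m³ ≡ 21 (mod 28).

(⟸) Conversely, suppose m³ ≡ 21 (mod 28). The only residue r in {0, …, 27} with r³ ≡ 21 (mod 28) is r = 21, so m ≡ 21 (mod 28).

Both directions hold; the statement is true.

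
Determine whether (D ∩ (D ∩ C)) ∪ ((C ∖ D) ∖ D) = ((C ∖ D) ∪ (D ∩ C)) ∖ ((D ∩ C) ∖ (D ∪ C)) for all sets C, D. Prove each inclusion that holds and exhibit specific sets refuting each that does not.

Both inclusions hold.

Forward inclusion. Let x ∈ (D ∩ (D ∩ C)) ∪ ((C ∖ D) ∖ D). Then either x ∈ C and x ∉ D; or x ∈ C ∩ D. In each case x ∈ ((C ∖ D) ∪ (D ∩ C)) ∖ ((D ∩ C) ∖ (D ∪ C)), so (D ∩ (D ∩ C)) ∪ ((C ∖ D) ∖ D) ⊆ ((C ∖ D) ∪ (D ∩ C)) ∖ ((D ∩ C) ∖ (D ∪ C)).

Reverse inclusion. Let x ∈ ((C ∖ D) ∪ (D ∩ C)) ∖ ((D ∩ C) ∖ (D ∪ C)). Then either x ∈ C and x ∉ D; or x ∈ C ∩ D. In each case x ∈ (D ∩ (D ∩ C)) ∪ ((C ∖ D) ∖ D), so ((C ∖ D) ∪ (D ∩ C)) ∖ ((D ∩ C) ∖ (D ∪ C)) ⊆ (D ∩ (D ∩ C)) ∪ ((C ∖ D) ∖ D).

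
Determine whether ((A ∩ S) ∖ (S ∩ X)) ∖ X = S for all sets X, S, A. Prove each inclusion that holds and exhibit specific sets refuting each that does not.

Forward inclusion. Let x ∈ ((A ∩ S) ∖ (S ∩ X)) ∖ X. Then x ∈ S ∩ A and x ∉ X, from which x ∈ S.

Reverse inclusion. This inclusion fails. Take X = ∅, S = {1}, A = ∅; then 1 ∈ S but 1 ∉ ((A ∩ S) ∖ (S ∩ X)) ∖ X.

Only the forward inclusion holds.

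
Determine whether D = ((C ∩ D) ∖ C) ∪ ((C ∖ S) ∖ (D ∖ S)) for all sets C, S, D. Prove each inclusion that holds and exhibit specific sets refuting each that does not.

Forward inclusion. This inclusion fails. Take C = ∅, S = ∅, D = {1}; then 1 ∈ D but 1 ∉ ((C ∩ D) ∖ C) ∪ ((C ∖ S) ∖ (D ∖ S)).

Reverse inclusion. This inclusion fails. Take C = {1}, S = ∅, D = ∅; then 1 ∈ ((C ∩ D) ∖ C) ∪ ((C ∖ S) ∖ (D ∖ S)) but 1 ∉ D.

(⊆) fails and (⊇) fails.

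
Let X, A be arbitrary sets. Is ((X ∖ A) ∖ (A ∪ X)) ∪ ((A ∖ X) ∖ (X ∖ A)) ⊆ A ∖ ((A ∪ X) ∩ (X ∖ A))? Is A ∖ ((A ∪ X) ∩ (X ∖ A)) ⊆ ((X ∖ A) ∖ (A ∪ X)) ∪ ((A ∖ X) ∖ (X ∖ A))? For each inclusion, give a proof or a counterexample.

Only the forward inclusion holds.

(⟹) Let x ∈ ((X ∖ A) ∖ (A ∪ X)) ∪ ((A ∖ X) ∖ (X ∖ A)). Then x ∈ A and x ∉ X, from which x ∈ A ∖ ((A ∪ X) ∩ (X ∖ A)).

(⟸) This inclusion fails. Take X = {1}, A = {1}; then 1 ∈ A ∖ ((A ∪ X) ∩ (X ∖ A)) but 1 ∉ ((X ∖ A) ∖ (A ∪ X)) ∪ ((A ∖ X) ∖ (X ∖ A)).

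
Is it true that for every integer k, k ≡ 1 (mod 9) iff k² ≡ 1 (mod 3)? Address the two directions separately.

(←) This fails: take k = 2. Then 2² = 4 ≡ 1 (mod 3), yet 2 ≡ 2 (mod 9), not 1.

(→) Suppose k ≡ 1 (mod 9). Then k² ≡ 1² = 1 (mod 9), and since 3 ∣ 9, also k² ≡ 1 (mod 3).

(⇒) holds; (⇐) fails.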